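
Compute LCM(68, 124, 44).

23188

68 = 2² · 17; 124 = 2² · 31; 44 = 2² · 11
lcm takes max exponent of each prime: 2² · 11 · 17 · 31 = 23188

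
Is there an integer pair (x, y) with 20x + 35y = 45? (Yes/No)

gcd(20, 35): 35 = 1·20 + 15; 20 = 1·15 + 5; 15 = 3·5 + 0 → 5
5 divides 45, so a solution exists.

Yes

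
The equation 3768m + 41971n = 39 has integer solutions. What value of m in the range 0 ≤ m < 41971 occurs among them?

11796

Reduce mod 41971: 3768m ≡ 39 (mod 41971). With g = gcd(3768, 41971) = 1 dividing 39, divide through: 3768m ≡ 39 (mod 41971).
Since gcd(3768, 41971) = 1, m ≡ 39·(3768)⁻¹ ≡ 11796 (mod 41971). Smallest non-negative: 11796.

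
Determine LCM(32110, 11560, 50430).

32110 = 2 · 5 · 13² · 19; 11560 = 2³ · 5 · 17²; 50430 = 2 · 3 · 5 · 41²
lcm takes max exponent of each prime: 2³ · 3 · 5 · 13² · 17² · 19 · 41² = 187191923880

187191923880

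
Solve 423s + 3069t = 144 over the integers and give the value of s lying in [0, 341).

218

Euclid: 3069 = 7·423 + 108; 423 = 3·108 + 99; 108 = 1·99 + 9; 99 = 11·9 + 0 → gcd = 9; 144 = 9·16.
Back-substitution yields 423·(-29) + 3069·(4) = 9, so one solution is s = -29·16 = -464, t = 4·16 = 64.
Solutions in s differ by 3069/9 = 341; the one in [0, 341) is -464 mod 341 = 218.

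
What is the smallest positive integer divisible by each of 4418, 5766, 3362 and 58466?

4418 = 2 · 47²; 5766 = 2 · 3 · 31²; 3362 = 2 · 41²; 58466 = 2 · 23 · 31 · 41
lcm takes max exponent of each prime: 2 · 3 · 23 · 31² · 41² · 47² = 492454265322

492454265322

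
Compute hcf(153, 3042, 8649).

9

153 = 3² · 17; 3042 = 2 · 3² · 13²; 8649 = 3² · 31²
gcd takes min exponent of each prime: 3² = 9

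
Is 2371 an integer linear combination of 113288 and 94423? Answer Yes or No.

By Bézout, 113288s + 94423t = 2371 has integer solutions iff gcd(113288, 94423) | 2371.
Euclid: 113288 = 1·94423 + 18865; 94423 = 5·18865 + 98; 18865 = 192·98 + 49; 98 = 2·49 + 0. gcd = 49; 2371 mod 49 = 19. No.

No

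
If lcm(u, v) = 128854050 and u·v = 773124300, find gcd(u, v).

6

From gcd × lcm = uv: gcd = 773124300 / 128854050 = 6.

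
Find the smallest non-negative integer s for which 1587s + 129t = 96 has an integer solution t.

Reduce mod 129: 1587s ≡ 96 (mod 129). With g = gcd(1587, 129) = 3 dividing 96, divide through: 529s ≡ 32 (mod 43).
Since gcd(529, 43) = 1, s ≡ 32·(529)⁻¹ ≡ 19 (mod 43). Smallest non-negative: 19.

19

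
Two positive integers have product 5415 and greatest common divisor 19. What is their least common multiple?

285

gcd·lcm = product, so lcm = 5415/19 = 285.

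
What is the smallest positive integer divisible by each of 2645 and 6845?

3621005

gcd first: 6845 = 2·2645 + 1555; 2645 = 1·1555 + 1090; 1555 = 1·1090 + 465; 1090 = 2·465 + 160; 465 = 2·160 + 145; 160 = 1·145 + 15; 145 = 9·15 + 10; 15 = 1·10 + 5; 10 = 2·5 + 0 → gcd = 5
lcm = 2645·6845/gcd = 18105025/5 = 3621005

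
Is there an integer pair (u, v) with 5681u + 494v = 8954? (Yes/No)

By Bézout, 5681u + 494v = 8954 has integer solutions iff gcd(5681, 494) | 8954.
Euclid: 5681 = 11·494 + 247; 494 = 2·247 + 0. gcd = 247; 8954 mod 247 = 62. No.

No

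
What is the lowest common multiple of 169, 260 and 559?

169 = 13²; 260 = 2² · 5 · 13; 559 = 13 · 43
lcm takes max exponent of each prime: 2² · 5 · 13² · 43 = 145340

145340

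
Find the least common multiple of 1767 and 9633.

1767 = 3 · 19 · 31; 9633 = 3 · 13² · 19
max exponents: 3 · 13² · 19 · 31 = 298623

298623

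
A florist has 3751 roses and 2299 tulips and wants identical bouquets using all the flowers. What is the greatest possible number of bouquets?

Euclid: 3751 = 1·2299 + 1452; 2299 = 1·1452 + 847; 1452 = 1·847 + 605; 847 = 1·605 + 242; 605 = 2·242 + 121; 242 = 2·121 + 0. Last nonzero remainder: 121.

121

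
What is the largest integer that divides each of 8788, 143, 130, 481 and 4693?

13

8788 = 2² · 13³; 143 = 11 · 13; 130 = 2 · 5 · 13; 481 = 13 · 37; 4693 = 13 · 19²
gcd takes min exponent of each prime: 13 = 13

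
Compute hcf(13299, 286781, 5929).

11

13299 = 3 · 11 · 13 · 31; 286781 = 11 · 29² · 31; 5929 = 7² · 11²
gcd takes min exponent of each prime: 11 = 11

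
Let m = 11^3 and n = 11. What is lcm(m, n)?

1331

max exponent per prime: 11^3 = 1331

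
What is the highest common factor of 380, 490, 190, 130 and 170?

10

380 = 2² · 5 · 19; 490 = 2 · 5 · 7²; 190 = 2 · 5 · 19; 130 = 2 · 5 · 13; 170 = 2 · 5 · 17
gcd takes min exponent of each prime: 2 · 5 = 10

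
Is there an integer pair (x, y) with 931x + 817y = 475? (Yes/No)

By Bézout, 931x + 817y = 475 has integer solutions iff gcd(931, 817) | 475.
Euclid: 931 = 1·817 + 114; 817 = 7·114 + 19; 114 = 6·19 + 0. gcd = 19; 475 mod 19 = 0. Yes.

Yes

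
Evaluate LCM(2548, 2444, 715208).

2548 = 2² · 7² · 13; 2444 = 2² · 13 · 47; 715208 = 2³ · 13² · 23²
lcm takes max exponent of each prime: 2³ · 7² · 13² · 23² · 47 = 1647124024

1647124024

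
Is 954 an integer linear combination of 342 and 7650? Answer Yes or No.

Yes

By Bézout, 342p − 7650q = 954 has integer solutions iff gcd(342, 7650) | 954.
Euclid: 7650 = 22·342 + 126; 342 = 2·126 + 90; 126 = 1·90 + 36; 90 = 2·36 + 18; 36 = 2·18 + 0. gcd = 18; 954 mod 18 = 0. Yes.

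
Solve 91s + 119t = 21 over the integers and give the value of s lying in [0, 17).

Euclid: 119 = 1·91 + 28; 91 = 3·28 + 7; 28 = 4·7 + 0 → gcd = 7; 21 = 7·3.
Back-substitution yields 91·(4) + 119·(-3) = 7, so one solution is s = 4·3 = 12, t = -3·3 = -9.
Solutions in s differ by 119/7 = 17; the one in [0, 17) is 12 mod 17 = 12.

12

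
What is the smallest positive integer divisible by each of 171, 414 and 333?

291042

171 = 3² · 19; 414 = 2 · 3² · 23; 333 = 3² · 37
lcm takes max exponent of each prime: 2 · 3² · 19 · 23 · 37 = 291042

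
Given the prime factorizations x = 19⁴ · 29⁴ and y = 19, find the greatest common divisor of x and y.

19

min exponent per shared prime: 19 = 19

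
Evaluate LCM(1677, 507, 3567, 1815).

1677 = 3 · 13 · 43; 507 = 3 · 13²; 3567 = 3 · 29 · 41; 1815 = 3 · 5 · 11²
lcm takes max exponent of each prime: 3 · 5 · 11² · 13² · 29 · 41 · 43 = 15682440345

15682440345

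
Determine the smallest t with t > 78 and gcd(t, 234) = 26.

234 = 26·9. Any t with gcd(t, 234) = 26 is a multiple of 26, say 26s, with s coprime to 9.
Need s > 78/26, so s ≥ 4. First s ≥ 4 with gcd(s, 9) = 1 is s = 4. Thus t = 26·4 = 104.

104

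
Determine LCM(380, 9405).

380 = 2² · 5 · 19; 9405 = 3² · 5 · 11 · 19
max exponents: 2² · 3² · 5 · 11 · 19 = 37620

37620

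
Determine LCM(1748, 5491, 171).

4546548

1748 = 2² · 19 · 23; 5491 = 17² · 19; 171 = 3² · 19
lcm takes max exponent of each prime: 2² · 3² · 17² · 19 · 23 = 4546548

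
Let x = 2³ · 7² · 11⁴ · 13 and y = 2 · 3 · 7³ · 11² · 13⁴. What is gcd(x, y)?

min exponent per shared prime: 2 · 7² · 11² · 13 = 154154

154154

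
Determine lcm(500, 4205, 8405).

706860500

500 = 2² · 5³; 4205 = 5 · 29²; 8405 = 5 · 41²
lcm takes max exponent of each prime: 2² · 5³ · 29² · 41² = 706860500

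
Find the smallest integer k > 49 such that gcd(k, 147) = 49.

98

Multiples of 49 above 49: 49·2, 49·3, … . Need the cofactor coprime to 147/49 = 3.
Checking s = 2, 3, … the first with gcd(s, 3) = 1 is s = 2, giving 98.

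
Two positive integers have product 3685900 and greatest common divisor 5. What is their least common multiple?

737180

Since gcd(u,v)·lcm(u,v) = uv, lcm = 3685900/5 = 737180.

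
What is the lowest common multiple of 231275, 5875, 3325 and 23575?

6816475617875

231275 = 5² · 11 · 29²; 5875 = 5³ · 47; 3325 = 5² · 7 · 19; 23575 = 5² · 23 · 41
lcm takes max exponent of each prime: 5³ · 7 · 11 · 19 · 23 · 29² · 41 · 47 = 6816475617875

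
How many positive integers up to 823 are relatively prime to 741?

480

Prime factors of 741: 3, 13, 19. Count integers ≤ 823 divisible by none of them.
By inclusion–exclusion: 823 − ⌊823/3⌋ − ⌊823/13⌋ − ⌊823/19⌋ + ⌊823/39⌋ + ⌊823/57⌋ + ⌊823/247⌋ − ⌊823/741⌋ = 480.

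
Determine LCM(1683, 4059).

69003

gcd first: 4059 = 2·1683 + 693; 1683 = 2·693 + 297; 693 = 2·297 + 99; 297 = 3·99 + 0 → gcd = 99
lcm = 1683·4059/gcd = 6831297/99 = 69003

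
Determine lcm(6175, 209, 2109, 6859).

lcm(6175, 209) = 6175·209/gcd = 1290575/19 = 67925
lcm(67925, 2109) = 67925·2109/gcd = 143253825/19 = 7539675
lcm(7539675, 6859) = 7539675·6859/gcd = 51714630825/19 = 2721822675

2721822675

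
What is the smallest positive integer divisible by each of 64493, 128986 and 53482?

64493 = 11² · 13 · 41; 128986 = 2 · 11² · 13 · 41; 53482 = 2 · 11² · 13 · 17
lcm takes max exponent of each prime: 2 · 11² · 13 · 17 · 41 = 2192762

2192762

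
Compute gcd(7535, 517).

7535 = 5 · 11 · 137
517 = 11 · 47
Common: 11 = 11

11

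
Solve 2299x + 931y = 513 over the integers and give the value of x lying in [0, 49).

31

gcd(2299, 931) = 19 (Euclid: 2299 = 2·931 + 437; 931 = 2·437 + 57; 437 = 7·57 + 38; 57 = 1·38 + 19; 38 = 2·19 + 0), and 19 | 513.
Extended Euclid: 2299·(-17) + 931·(42) = 19. Scale by 27: x₀ = -459.
General solution x = x₀ + 49t; reducing mod 49 gives x = 31 (and y = -76).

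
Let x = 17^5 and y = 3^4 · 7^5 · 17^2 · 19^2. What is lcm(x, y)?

max exponent per prime: 3^4 · 7^5 · 17^5 · 19^2 = 697793673691359

697793673691359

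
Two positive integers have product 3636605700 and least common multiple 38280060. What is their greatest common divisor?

95

gcd·lcm = product, so gcd = 3636605700/38280060 = 95.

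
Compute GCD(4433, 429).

4433 = 11 · 13 · 31
429 = 3 · 11 · 13
Common: 11 · 13 = 143

143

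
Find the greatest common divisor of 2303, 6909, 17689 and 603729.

49

2303 = 7² · 47; 6909 = 3 · 7² · 47; 17689 = 7² · 19²; 603729 = 3² · 7² · 37²
gcd takes min exponent of each prime: 7² = 49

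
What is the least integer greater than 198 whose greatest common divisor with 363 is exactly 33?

231

363 = 33·11. Any m with gcd(m, 363) = 33 is a multiple of 33, say 33s, with s coprime to 11.
Need s > 198/33, so s ≥ 7. First s ≥ 7 with gcd(s, 11) = 1 is s = 7. Thus m = 33·7 = 231.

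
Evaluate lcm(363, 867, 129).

lcm(363, 867) = 363·867/gcd = 314721/3 = 104907
lcm(104907, 129) = 104907·129/gcd = 13533003/3 = 4511001

4511001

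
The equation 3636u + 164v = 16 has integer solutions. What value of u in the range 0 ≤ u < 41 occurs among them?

24

Euclid: 3636 = 22·164 + 28; 164 = 5·28 + 24; 28 = 1·24 + 4; 24 = 6·4 + 0 → gcd = 4; 16 = 4·4.
Back-substitution yields 3636·(6) + 164·(-133) = 4, so one solution is u = 6·4 = 24, v = -133·4 = -532.
Solutions in u differ by 164/4 = 41; the one in [0, 41) is 24 mod 41 = 24.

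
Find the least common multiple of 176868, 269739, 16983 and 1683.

lcm(176868, 269739) = 176868·269739/gcd = 47708197452/153 = 311818284
lcm(311818284, 16983) = 311818284·16983/gcd = 5295609917172/153 = 34611829524
lcm(34611829524, 1683) = 34611829524·1683/gcd = 58251709088892/153 = 380730124764

380730124764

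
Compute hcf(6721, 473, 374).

6721 = 11 · 13 · 47; 473 = 11 · 43; 374 = 2 · 11 · 17
gcd takes min exponent of each prime: 11 = 11

11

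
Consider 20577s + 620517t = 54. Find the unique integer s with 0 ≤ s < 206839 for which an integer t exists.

gcd(20577, 620517) = 3 (Euclid: 620517 = 30·20577 + 3207; 20577 = 6·3207 + 1335; 3207 = 2·1335 + 537; 1335 = 2·537 + 261; 537 = 2·261 + 15; 261 = 17·15 + 6; 15 = 2·6 + 3; 6 = 2·3 + 0), and 3 | 54.
Extended Euclid: 20577·(-83200) + 620517·(2759) = 3. Scale by 18: s₀ = -1497600.
General solution s = s₀ + 206839k; reducing mod 206839 gives s = 157112 (and t = -5210).

157112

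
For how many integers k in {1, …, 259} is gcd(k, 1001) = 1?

Prime factors of 1001: 7, 11, 13. Count integers ≤ 259 divisible by none of them.
By inclusion–exclusion: 259 − ⌊259/7⌋ − ⌊259/11⌋ − ⌊259/13⌋ + ⌊259/77⌋ + ⌊259/91⌋ + ⌊259/143⌋ − ⌊259/1001⌋ = 186.

186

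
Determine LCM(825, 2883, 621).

825 = 3 · 5² · 11; 2883 = 3 · 31²; 621 = 3³ · 23
lcm takes max exponent of each prime: 3³ · 5² · 11 · 23 · 31² = 164114775

164114775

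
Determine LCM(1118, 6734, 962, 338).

lcm(1118, 6734) = 1118·6734/gcd = 7528612/26 = 289562
lcm(289562, 962) = 289562·962/gcd = 278558644/962 = 289562
lcm(289562, 338) = 289562·338/gcd = 97871956/26 = 3764306

3764306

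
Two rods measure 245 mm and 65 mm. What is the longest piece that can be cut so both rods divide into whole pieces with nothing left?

245 = 5 · 7²
65 = 5 · 13
Common: 5 = 5

5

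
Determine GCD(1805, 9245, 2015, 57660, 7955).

1805 = 5 · 19²; 9245 = 5 · 43²; 2015 = 5 · 13 · 31; 57660 = 2² · 3 · 5 · 31²; 7955 = 5 · 37 · 43
gcd takes min exponent of each prime: 5 = 5

5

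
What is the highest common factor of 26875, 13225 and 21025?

25

gcd(26875, 13225): 26875 = 2·13225 + 425; 13225 = 31·425 + 50; 425 = 8·50 + 25; 50 = 2·25 + 0 → 25
gcd(25, 21025): 21025 = 841·25 + 0 → 25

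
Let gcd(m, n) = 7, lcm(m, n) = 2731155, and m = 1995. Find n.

9583

Using mn = gcd(m,n)·lcm(m,n) = 7·2731155 = 19118085, we get n = 19118085/1995 = 9583.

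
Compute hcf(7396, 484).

7396 = 2² · 43²
484 = 2² · 11²
Common: 2² = 4

4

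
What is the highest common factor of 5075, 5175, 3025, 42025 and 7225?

25

5075 = 5² · 7 · 29; 5175 = 3² · 5² · 23; 3025 = 5² · 11²; 42025 = 5² · 41²; 7225 = 5² · 17²
gcd takes min exponent of each prime: 5² = 25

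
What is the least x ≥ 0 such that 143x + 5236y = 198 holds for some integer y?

gcd(143, 5236) = 11 (Euclid: 5236 = 36·143 + 88; 143 = 1·88 + 55; 88 = 1·55 + 33; 55 = 1·33 + 22; 33 = 1·22 + 11; 22 = 2·11 + 0), and 11 | 198.
Extended Euclid: 143·(-183) + 5236·(5) = 11. Scale by 18: x₀ = -3294.
General solution x = x₀ + 476t; reducing mod 476 gives x = 38 (and y = -1).

38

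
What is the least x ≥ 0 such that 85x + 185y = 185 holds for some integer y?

Euclid: 185 = 2·85 + 15; 85 = 5·15 + 10; 15 = 1·10 + 5; 10 = 2·5 + 0 → gcd = 5; 185 = 5·37.
Back-substitution yields 85·(-13) + 185·(6) = 5, so one solution is x = -13·37 = -481, y = 6·37 = 222.
Solutions in x differ by 185/5 = 37; the one in [0, 37) is -481 mod 37 = 0.

0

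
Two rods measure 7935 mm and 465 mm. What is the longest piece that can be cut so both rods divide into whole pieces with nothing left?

7935 = 3 · 5 · 23²
465 = 3 · 5 · 31
Common: 3 · 5 = 15

15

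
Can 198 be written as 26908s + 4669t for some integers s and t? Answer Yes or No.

No

gcd(26908, 4669): 26908 = 5·4669 + 3563; 4669 = 1·3563 + 1106; 3563 = 3·1106 + 245; 1106 = 4·245 + 126; 245 = 1·126 + 119; 126 = 1·119 + 7; 119 = 17·7 + 0 → 7
7 does not divide 198, so a solution does not exist.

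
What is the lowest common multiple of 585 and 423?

27495

gcd first: 585 = 1·423 + 162; 423 = 2·162 + 99; 162 = 1·99 + 63; 99 = 1·63 + 36; 63 = 1·36 + 27; 36 = 1·27 + 9; 27 = 3·9 + 0 → gcd = 9
lcm = 585·423/gcd = 247455/9 = 27495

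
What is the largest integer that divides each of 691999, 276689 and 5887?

gcd(691999, 276689): 691999 = 2·276689 + 138621; 276689 = 1·138621 + 138068; 138621 = 1·138068 + 553; 138068 = 249·553 + 371; 553 = 1·371 + 182; 371 = 2·182 + 7; 182 = 26·7 + 0 → 7
gcd(7, 5887): 5887 = 841·7 + 0 → 7

7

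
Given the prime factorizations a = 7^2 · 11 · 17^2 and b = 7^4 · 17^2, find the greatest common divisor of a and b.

14161

min exponent per shared prime: 7^2 · 17^2 = 14161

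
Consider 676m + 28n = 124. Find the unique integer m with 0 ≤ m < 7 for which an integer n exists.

3

gcd(676, 28) = 4 (Euclid: 676 = 24·28 + 4; 28 = 7·4 + 0), and 4 | 124.
Extended Euclid: 676·(1) + 28·(-24) = 4. Scale by 31: m₀ = 31.
General solution m = m₀ + 7t; reducing mod 7 gives m = 3 (and n = -68).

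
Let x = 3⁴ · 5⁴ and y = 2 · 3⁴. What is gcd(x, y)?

81

min exponent per shared prime: 3⁴ = 81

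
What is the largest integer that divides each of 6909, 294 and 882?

147

gcd(6909, 294): 6909 = 23·294 + 147; 294 = 2·147 + 0 → 147
gcd(147, 882): 882 = 6·147 + 0 → 147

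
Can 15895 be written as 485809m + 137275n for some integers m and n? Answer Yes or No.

Yes

By Bézout, 485809m + 137275n = 15895 has integer solutions iff gcd(485809, 137275) | 15895.
Euclid: 485809 = 3·137275 + 73984; 137275 = 1·73984 + 63291; 73984 = 1·63291 + 10693; 63291 = 5·10693 + 9826; 10693 = 1·9826 + 867; 9826 = 11·867 + 289; 867 = 3·289 + 0. gcd = 289; 15895 mod 289 = 0. Yes.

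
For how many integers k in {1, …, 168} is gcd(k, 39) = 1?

104

39 = 3·13. Inclusion–exclusion on these primes:
168 − ⌊168/3⌋ − ⌊168/13⌋ + ⌊168/39⌋ = 104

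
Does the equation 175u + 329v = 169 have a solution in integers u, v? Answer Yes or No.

gcd(175, 329): 329 = 1·175 + 154; 175 = 1·154 + 21; 154 = 7·21 + 7; 21 = 3·7 + 0 → 7
7 does not divide 169, so a solution does not exist.

No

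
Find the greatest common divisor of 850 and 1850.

50

850 = 2 · 5² · 17
1850 = 2 · 5² · 37
Common: 2 · 5² = 50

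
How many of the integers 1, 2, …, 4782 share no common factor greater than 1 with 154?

154 = 2·7·11. Inclusion–exclusion on these primes:
4782 − ⌊4782/2⌋ − ⌊4782/7⌋ − ⌊4782/11⌋ + ⌊4782/14⌋ + ⌊4782/22⌋ + ⌊4782/77⌋ − ⌊4782/154⌋ = 1863

1863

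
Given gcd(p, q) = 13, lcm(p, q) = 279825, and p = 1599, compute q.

2275

Using pq = gcd(p,q)·lcm(p,q) = 13·279825 = 3637725, we get q = 3637725/1599 = 2275.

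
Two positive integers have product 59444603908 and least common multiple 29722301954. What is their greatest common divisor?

2

From gcd × lcm = uv: gcd = 59444603908 / 29722301954 = 2.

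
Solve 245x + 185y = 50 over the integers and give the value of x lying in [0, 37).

Euclid: 245 = 1·185 + 60; 185 = 3·60 + 5; 60 = 12·5 + 0 → gcd = 5; 50 = 5·10.
Back-substitution yields 245·(-3) + 185·(4) = 5, so one solution is x = -3·10 = -30, y = 4·10 = 40.
Solutions in x differ by 185/5 = 37; the one in [0, 37) is -30 mod 37 = 7.

7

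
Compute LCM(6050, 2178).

gcd first: 6050 = 2·2178 + 1694; 2178 = 1·1694 + 484; 1694 = 3·484 + 242; 484 = 2·242 + 0 → gcd = 242
lcm = 6050·2178/gcd = 13176900/242 = 54450

54450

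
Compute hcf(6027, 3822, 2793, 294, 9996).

147

gcd(6027, 3822): 6027 = 1·3822 + 2205; 3822 = 1·2205 + 1617; 2205 = 1·1617 + 588; 1617 = 2·588 + 441; 588 = 1·441 + 147; 441 = 3·147 + 0 → 147
gcd(147, 2793): 2793 = 19·147 + 0 → 147
gcd(147, 294): 294 = 2·147 + 0 → 147
gcd(147, 9996): 9996 = 68·147 + 0 → 147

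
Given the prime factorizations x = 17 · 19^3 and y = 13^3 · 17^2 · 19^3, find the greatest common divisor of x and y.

116603

min exponent per shared prime: 17 · 19^3 = 116603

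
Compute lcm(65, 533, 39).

lcm(65, 533) = 65·533/gcd = 34645/13 = 2665
lcm(2665, 39) = 2665·39/gcd = 103935/13 = 7995

7995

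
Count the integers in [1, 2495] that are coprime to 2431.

Prime factors of 2431: 11, 13, 17. Count integers ≤ 2495 divisible by none of them.
By inclusion–exclusion: 2495 − ⌊2495/11⌋ − ⌊2495/13⌋ − ⌊2495/17⌋ + ⌊2495/143⌋ + ⌊2495/187⌋ + ⌊2495/221⌋ − ⌊2495/2431⌋ = 1972.

1972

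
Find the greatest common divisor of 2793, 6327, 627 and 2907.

57

2793 = 3 · 7² · 19; 6327 = 3² · 19 · 37; 627 = 3 · 11 · 19; 2907 = 3² · 17 · 19
gcd takes min exponent of each prime: 3 · 19 = 57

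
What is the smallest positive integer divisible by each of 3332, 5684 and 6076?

2995468

lcm(3332, 5684) = 3332·5684/gcd = 18939088/196 = 96628
lcm(96628, 6076) = 96628·6076/gcd = 587111728/196 = 2995468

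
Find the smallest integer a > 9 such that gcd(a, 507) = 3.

gcd(a, 507) = 3 forces 3 | a; write a = 3s. Then gcd(3s, 3·169) = 3·gcd(s, 169), so need gcd(s, 169) = 1.
3s > 9 gives s ≥ 4. The least s ≥ 4 coprime to 169 is 4, so a = 3·4 = 12.

12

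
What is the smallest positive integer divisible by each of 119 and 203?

3451

119 = 7 · 17; 203 = 7 · 29
max exponents: 7 · 17 · 29 = 3451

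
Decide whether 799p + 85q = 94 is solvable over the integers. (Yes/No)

By Bézout, 799p + 85q = 94 has integer solutions iff gcd(799, 85) | 94.
Euclid: 799 = 9·85 + 34; 85 = 2·34 + 17; 34 = 2·17 + 0. gcd = 17; 94 mod 17 = 9. No.

No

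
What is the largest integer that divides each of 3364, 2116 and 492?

4

gcd(3364, 2116): 3364 = 1·2116 + 1248; 2116 = 1·1248 + 868; 1248 = 1·868 + 380; 868 = 2·380 + 108; 380 = 3·108 + 56; 108 = 1·56 + 52; 56 = 1·52 + 4; 52 = 13·4 + 0 → 4
gcd(4, 492): 492 = 123·4 + 0 → 4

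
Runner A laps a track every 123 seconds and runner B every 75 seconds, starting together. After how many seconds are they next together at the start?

3075

123 = 3 · 41; 75 = 3 · 5²
max exponents: 3 · 5² · 41 = 3075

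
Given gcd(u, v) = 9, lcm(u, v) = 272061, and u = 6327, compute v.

387

Using uv = gcd(u,v)·lcm(u,v) = 9·272061 = 2448549, we get v = 2448549/6327 = 387.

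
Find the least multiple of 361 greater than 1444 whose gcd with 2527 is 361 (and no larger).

Multiples of 361 above 1444: 361·5, 361·6, … . Need the cofactor coprime to 2527/361 = 7.
Checking s = 5, 6, … the first with gcd(s, 7) = 1 is s = 5, giving 1805.

1805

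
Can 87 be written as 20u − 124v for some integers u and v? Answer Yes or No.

gcd(20, 124): 124 = 6·20 + 4; 20 = 5·4 + 0 → 4
4 does not divide 87, so a solution does not exist.

No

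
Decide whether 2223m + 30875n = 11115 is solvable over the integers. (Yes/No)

By Bézout, 2223m + 30875n = 11115 has integer solutions iff gcd(2223, 30875) | 11115.
Euclid: 30875 = 13·2223 + 1976; 2223 = 1·1976 + 247; 1976 = 8·247 + 0. gcd = 247; 11115 mod 247 = 0. Yes.

Yes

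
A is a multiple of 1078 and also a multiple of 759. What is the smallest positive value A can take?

74382

1078 = 2 · 7² · 11; 759 = 3 · 11 · 23
max exponents: 2 · 3 · 7² · 11 · 23 = 74382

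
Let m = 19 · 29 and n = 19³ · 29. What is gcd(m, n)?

min exponent per shared prime: 19 · 29 = 551

551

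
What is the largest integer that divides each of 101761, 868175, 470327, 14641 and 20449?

121

gcd(101761, 868175): 868175 = 8·101761 + 54087; 101761 = 1·54087 + 47674; 54087 = 1·47674 + 6413; 47674 = 7·6413 + 2783; 6413 = 2·2783 + 847; 2783 = 3·847 + 242; 847 = 3·242 + 121; 242 = 2·121 + 0 → 121
gcd(121, 470327): 470327 = 3887·121 + 0 → 121
gcd(121, 14641): 14641 = 121·121 + 0 → 121
gcd(121, 20449): 20449 = 169·121 + 0 → 121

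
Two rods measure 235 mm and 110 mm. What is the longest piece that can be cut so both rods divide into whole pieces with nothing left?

235 = 5 · 47
110 = 2 · 5 · 11
Common: 5 = 5

5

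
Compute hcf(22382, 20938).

Euclid: 22382 = 1·20938 + 1444; 20938 = 14·1444 + 722; 1444 = 2·722 + 0. Last nonzero remainder: 722.

722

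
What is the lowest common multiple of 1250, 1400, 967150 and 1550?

lcm(1250, 1400) = 1250·1400/gcd = 1750000/50 = 35000
lcm(35000, 967150) = 35000·967150/gcd = 33850250000/50 = 677005000
lcm(677005000, 1550) = 677005000·1550/gcd = 1049357750000/50 = 20987155000

20987155000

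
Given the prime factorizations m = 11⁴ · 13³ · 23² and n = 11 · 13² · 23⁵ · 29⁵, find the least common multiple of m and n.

max exponent per prime: 11⁴ · 13³ · 23⁵ · 29⁵ = 4246488645058159567639

4246488645058159567639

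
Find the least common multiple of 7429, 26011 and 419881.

lcm(7429, 26011) = 7429·26011/gcd = 193235719/19 = 10170301
lcm(10170301, 419881) = 10170301·419881/gcd = 4270316154181/19 = 224753481799

224753481799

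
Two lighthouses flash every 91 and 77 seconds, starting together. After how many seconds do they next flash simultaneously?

gcd first: 91 = 1·77 + 14; 77 = 5·14 + 7; 14 = 2·7 + 0 → gcd = 7
lcm = 91·77/gcd = 7007/7 = 1001

1001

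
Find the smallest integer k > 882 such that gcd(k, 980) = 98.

Multiples of 98 above 882: 98·10, 98·11, … . Need the cofactor coprime to 980/98 = 10.
Checking s = 10, 11, … the first with gcd(s, 10) = 1 is s = 11, giving 1078.

1078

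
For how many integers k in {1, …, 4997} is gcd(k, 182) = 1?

Prime factors of 182: 2, 7, 13. Count integers ≤ 4997 divisible by none of them.
By inclusion–exclusion: 4997 − ⌊4997/2⌋ − ⌊4997/7⌋ − ⌊4997/13⌋ + ⌊4997/14⌋ + ⌊4997/26⌋ + ⌊4997/91⌋ − ⌊4997/182⌋ = 1977.

1977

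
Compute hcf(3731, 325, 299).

gcd(3731, 325): 3731 = 11·325 + 156; 325 = 2·156 + 13; 156 = 12·13 + 0 → 13
gcd(13, 299): 299 = 23·13 + 0 → 13

13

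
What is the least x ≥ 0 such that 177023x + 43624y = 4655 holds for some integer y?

209

Euclid: 177023 = 4·43624 + 2527; 43624 = 17·2527 + 665; 2527 = 3·665 + 532; 665 = 1·532 + 133; 532 = 4·133 + 0 → gcd = 133; 4655 = 133·35.
Back-substitution yields 177023·(-69) + 43624·(280) = 133, so one solution is x = -69·35 = -2415, y = 280·35 = 9800.
Solutions in x differ by 43624/133 = 328; the one in [0, 328) is -2415 mod 328 = 209.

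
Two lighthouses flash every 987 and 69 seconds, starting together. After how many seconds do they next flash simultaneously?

gcd first: 987 = 14·69 + 21; 69 = 3·21 + 6; 21 = 3·6 + 3; 6 = 2·3 + 0 → gcd = 3
lcm = 987·69/gcd = 68103/3 = 22701

22701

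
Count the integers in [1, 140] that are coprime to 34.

66

Prime factors of 34: 2, 17. Count integers ≤ 140 divisible by none of them.
By inclusion–exclusion: 140 − ⌊140/2⌋ − ⌊140/17⌋ + ⌊140/34⌋ = 66.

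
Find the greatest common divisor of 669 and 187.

1

669 = 3 · 223
187 = 11 · 17
Common: 1 = 1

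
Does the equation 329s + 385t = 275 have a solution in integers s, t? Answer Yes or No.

By Bézout, 329s + 385t = 275 has integer solutions iff gcd(329, 385) | 275.
Euclid: 385 = 1·329 + 56; 329 = 5·56 + 49; 56 = 1·49 + 7; 49 = 7·7 + 0. gcd = 7; 275 mod 7 = 2. No.

No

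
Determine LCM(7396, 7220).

13349780

gcd first: 7396 = 1·7220 + 176; 7220 = 41·176 + 4; 176 = 44·4 + 0 → gcd = 4
lcm = 7396·7220/gcd = 53399120/4 = 13349780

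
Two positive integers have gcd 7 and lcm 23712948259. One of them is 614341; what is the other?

270193

Using pq = gcd(p,q)·lcm(p,q) = 7·23712948259 = 165990637813, we get q = 165990637813/614341 = 270193.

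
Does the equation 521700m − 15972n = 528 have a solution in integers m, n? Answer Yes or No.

Yes

gcd(521700, 15972): 521700 = 32·15972 + 10596; 15972 = 1·10596 + 5376; 10596 = 1·5376 + 5220; 5376 = 1·5220 + 156; 5220 = 33·156 + 72; 156 = 2·72 + 12; 72 = 6·12 + 0 → 12
12 divides 528, so a solution exists.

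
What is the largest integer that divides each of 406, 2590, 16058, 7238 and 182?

14

gcd(406, 2590): 2590 = 6·406 + 154; 406 = 2·154 + 98; 154 = 1·98 + 56; 98 = 1·56 + 42; 56 = 1·42 + 14; 42 = 3·14 + 0 → 14
gcd(14, 16058): 16058 = 1147·14 + 0 → 14
gcd(14, 7238): 7238 = 517·14 + 0 → 14
gcd(14, 182): 182 = 13·14 + 0 → 14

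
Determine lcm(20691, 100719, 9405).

lcm(20691, 100719) = 20691·100719/gcd = 2083976829/171 = 12186999
lcm(12186999, 9405) = 12186999·9405/gcd = 114618725595/1881 = 60934995

60934995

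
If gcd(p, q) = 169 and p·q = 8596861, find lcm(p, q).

Since gcd(p,q)·lcm(p,q) = pq, lcm = 8596861/169 = 50869.

50869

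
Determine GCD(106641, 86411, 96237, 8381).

106641 = 3² · 17² · 41; 86411 = 13 · 17² · 23; 96237 = 3² · 17² · 37; 8381 = 17² · 29
gcd takes min exponent of each prime: 17² = 289

289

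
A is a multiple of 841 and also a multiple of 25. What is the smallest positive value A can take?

21025

gcd first: 841 = 33·25 + 16; 25 = 1·16 + 9; 16 = 1·9 + 7; 9 = 1·7 + 2; 7 = 3·2 + 1; 2 = 2·1 + 0 → gcd = 1
lcm = 841·25/gcd = 21025/1 = 21025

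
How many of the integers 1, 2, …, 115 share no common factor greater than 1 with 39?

71

Prime factors of 39: 3, 13. Count integers ≤ 115 divisible by none of them.
By inclusion–exclusion: 115 − ⌊115/3⌋ − ⌊115/13⌋ + ⌊115/39⌋ = 71.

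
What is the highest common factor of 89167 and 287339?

89167 = 13 · 19³
287339 = 13 · 23 · 31²
Common: 13 = 13

13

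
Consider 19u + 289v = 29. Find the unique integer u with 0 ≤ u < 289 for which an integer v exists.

108

Reduce mod 289: 19u ≡ 29 (mod 289). With g = gcd(19, 289) = 1 dividing 29, divide through: 19u ≡ 29 (mod 289).
Since gcd(19, 289) = 1, u ≡ 29·(19)⁻¹ ≡ 108 (mod 289). Smallest non-negative: 108.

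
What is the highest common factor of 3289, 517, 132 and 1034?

gcd(3289, 517): 3289 = 6·517 + 187; 517 = 2·187 + 143; 187 = 1·143 + 44; 143 = 3·44 + 11; 44 = 4·11 + 0 → 11
gcd(11, 132): 132 = 12·11 + 0 → 11
gcd(11, 1034): 1034 = 94·11 + 0 → 11

11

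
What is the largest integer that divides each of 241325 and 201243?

49

241325 = 5² · 7² · 197
201243 = 3 · 7² · 37²
Common: 7² = 49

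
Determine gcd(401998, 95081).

1

Euclid: 401998 = 4·95081 + 21674; 95081 = 4·21674 + 8385; 21674 = 2·8385 + 4904; 8385 = 1·4904 + 3481; 4904 = 1·3481 + 1423; 3481 = 2·1423 + 635; 1423 = 2·635 + 153; 635 = 4·153 + 23; 153 = 6·23 + 15; 23 = 1·15 + 8; 15 = 1·8 + 7; 8 = 1·7 + 1; 7 = 7·1 + 0. Last nonzero remainder: 1.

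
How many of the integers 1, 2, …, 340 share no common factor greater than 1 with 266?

Prime factors of 266: 2, 7, 19. Count integers ≤ 340 divisible by none of them.
By inclusion–exclusion: 340 − ⌊340/2⌋ − ⌊340/7⌋ − ⌊340/19⌋ + ⌊340/14⌋ + ⌊340/38⌋ + ⌊340/133⌋ − ⌊340/266⌋ = 138.

138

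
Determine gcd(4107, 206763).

Euclid: 206763 = 50·4107 + 1413; 4107 = 2·1413 + 1281; 1413 = 1·1281 + 132; 1281 = 9·132 + 93; 132 = 1·93 + 39; 93 = 2·39 + 15; 39 = 2·15 + 9; 15 = 1·9 + 6; 9 = 1·6 + 3; 6 = 2·3 + 0. Last nonzero remainder: 3.

3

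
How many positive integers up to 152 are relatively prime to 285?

77

Prime factors of 285: 3, 5, 19. Count integers ≤ 152 divisible by none of them.
By inclusion–exclusion: 152 − ⌊152/3⌋ − ⌊152/5⌋ − ⌊152/19⌋ + ⌊152/15⌋ + ⌊152/57⌋ + ⌊152/95⌋ − ⌊152/285⌋ = 77.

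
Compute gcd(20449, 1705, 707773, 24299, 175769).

gcd(20449, 1705): 20449 = 11·1705 + 1694; 1705 = 1·1694 + 11; 1694 = 154·11 + 0 → 11
gcd(11, 707773): 707773 = 64343·11 + 0 → 11
gcd(11, 24299): 24299 = 2209·11 + 0 → 11
gcd(11, 175769): 175769 = 15979·11 + 0 → 11

11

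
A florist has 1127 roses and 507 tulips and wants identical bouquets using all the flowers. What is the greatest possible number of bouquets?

1

Euclid: 1127 = 2·507 + 113; 507 = 4·113 + 55; 113 = 2·55 + 3; 55 = 18·3 + 1; 3 = 3·1 + 0. Last nonzero remainder: 1.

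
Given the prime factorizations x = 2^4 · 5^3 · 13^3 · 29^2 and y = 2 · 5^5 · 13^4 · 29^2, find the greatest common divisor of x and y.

min exponent per shared prime: 2 · 5^3 · 13^3 · 29^2 = 461919250

461919250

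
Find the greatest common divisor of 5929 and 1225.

5929 = 7² · 11²
1225 = 5² · 7²
Common: 7² = 49

49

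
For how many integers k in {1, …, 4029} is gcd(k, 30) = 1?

1074

Prime factors of 30: 2, 3, 5. Count integers ≤ 4029 divisible by none of them.
By inclusion–exclusion: 4029 − ⌊4029/2⌋ − ⌊4029/3⌋ − ⌊4029/5⌋ + ⌊4029/6⌋ + ⌊4029/10⌋ + ⌊4029/15⌋ − ⌊4029/30⌋ = 1074.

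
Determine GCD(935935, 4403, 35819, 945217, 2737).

119

935935 = 5 · 7 · 11² · 13 · 17; 4403 = 7 · 17 · 37; 35819 = 7² · 17 · 43; 945217 = 7 · 13² · 17 · 47; 2737 = 7 · 17 · 23
gcd takes min exponent of each prime: 7 · 17 = 119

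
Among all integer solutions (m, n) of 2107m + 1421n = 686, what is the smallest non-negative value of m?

1

Reduce mod 1421: 2107m ≡ 686 (mod 1421). With g = gcd(2107, 1421) = 49 dividing 686, divide through: 43m ≡ 14 (mod 29).
Since gcd(43, 29) = 1, m ≡ 14·(43)⁻¹ ≡ 1 (mod 29). Smallest non-negative: 1.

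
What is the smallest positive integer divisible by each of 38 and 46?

gcd first: 46 = 1·38 + 8; 38 = 4·8 + 6; 8 = 1·6 + 2; 6 = 3·2 + 0 → gcd = 2
lcm = 38·46/gcd = 1748/2 = 874

874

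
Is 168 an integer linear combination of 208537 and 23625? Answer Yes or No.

Yes

gcd(208537, 23625): 208537 = 8·23625 + 19537; 23625 = 1·19537 + 4088; 19537 = 4·4088 + 3185; 4088 = 1·3185 + 903; 3185 = 3·903 + 476; 903 = 1·476 + 427; 476 = 1·427 + 49; 427 = 8·49 + 35; 49 = 1·35 + 14; 35 = 2·14 + 7; 14 = 2·7 + 0 → 7
7 divides 168, so a solution exists.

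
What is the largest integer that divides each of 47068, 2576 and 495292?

47068 = 2² · 7 · 41²; 2576 = 2⁴ · 7 · 23; 495292 = 2² · 7³ · 19²
gcd takes min exponent of each prime: 2² · 7 = 28

28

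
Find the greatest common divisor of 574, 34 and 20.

gcd(574, 34): 574 = 16·34 + 30; 34 = 1·30 + 4; 30 = 7·4 + 2; 4 = 2·2 + 0 → 2
gcd(2, 20): 20 = 10·2 + 0 → 2

2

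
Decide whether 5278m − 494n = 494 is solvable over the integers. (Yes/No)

By Bézout, 5278m − 494n = 494 has integer solutions iff gcd(5278, 494) | 494.
Euclid: 5278 = 10·494 + 338; 494 = 1·338 + 156; 338 = 2·156 + 26; 156 = 6·26 + 0. gcd = 26; 494 mod 26 = 0. Yes.

Yes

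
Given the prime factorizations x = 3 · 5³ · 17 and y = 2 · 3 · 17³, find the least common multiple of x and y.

max exponent per prime: 2 · 3 · 5³ · 17³ = 3684750

3684750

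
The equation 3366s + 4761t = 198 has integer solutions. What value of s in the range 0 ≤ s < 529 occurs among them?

249

Reduce mod 4761: 3366s ≡ 198 (mod 4761). With g = gcd(3366, 4761) = 9 dividing 198, divide through: 374s ≡ 22 (mod 529).
Since gcd(374, 529) = 1, s ≡ 22·(374)⁻¹ ≡ 249 (mod 529). Smallest non-negative: 249.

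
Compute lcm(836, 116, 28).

836 = 2² · 11 · 19; 116 = 2² · 29; 28 = 2² · 7
lcm takes max exponent of each prime: 2² · 7 · 11 · 19 · 29 = 169708

169708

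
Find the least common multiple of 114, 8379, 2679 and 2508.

17327772

lcm(114, 8379) = 114·8379/gcd = 955206/57 = 16758
lcm(16758, 2679) = 16758·2679/gcd = 44894682/57 = 787626
lcm(787626, 2508) = 787626·2508/gcd = 1975366008/114 = 17327772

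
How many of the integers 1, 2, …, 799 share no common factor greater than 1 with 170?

170 = 2·5·17. Inclusion–exclusion on these primes:
799 − ⌊799/2⌋ − ⌊799/5⌋ − ⌊799/17⌋ + ⌊799/10⌋ + ⌊799/34⌋ + ⌊799/85⌋ − ⌊799/170⌋ = 301

301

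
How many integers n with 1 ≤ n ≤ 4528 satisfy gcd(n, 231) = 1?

Prime factors of 231: 3, 7, 11. Count integers ≤ 4528 divisible by none of them.
By inclusion–exclusion: 4528 − ⌊4528/3⌋ − ⌊4528/7⌋ − ⌊4528/11⌋ + ⌊4528/21⌋ + ⌊4528/33⌋ + ⌊4528/77⌋ − ⌊4528/231⌋ = 2353.

2353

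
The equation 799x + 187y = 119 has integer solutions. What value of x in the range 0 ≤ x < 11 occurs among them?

Euclid: 799 = 4·187 + 51; 187 = 3·51 + 34; 51 = 1·34 + 17; 34 = 2·17 + 0 → gcd = 17; 119 = 17·7.
Back-substitution yields 799·(4) + 187·(-17) = 17, so one solution is x = 4·7 = 28, y = -17·7 = -119.
Solutions in x differ by 187/17 = 11; the one in [0, 11) is 28 mod 11 = 6.

6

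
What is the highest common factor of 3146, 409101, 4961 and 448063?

gcd(3146, 409101): 409101 = 130·3146 + 121; 3146 = 26·121 + 0 → 121
gcd(121, 4961): 4961 = 41·121 + 0 → 121
gcd(121, 448063): 448063 = 3703·121 + 0 → 121

121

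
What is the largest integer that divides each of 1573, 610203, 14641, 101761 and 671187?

121

1573 = 11² · 13; 610203 = 3 · 11² · 41²; 14641 = 11⁴; 101761 = 11² · 29²; 671187 = 3 · 11² · 43²
gcd takes min exponent of each prime: 11² = 121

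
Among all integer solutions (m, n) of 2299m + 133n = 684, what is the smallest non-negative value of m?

4

Reduce mod 133: 2299m ≡ 684 (mod 133). With g = gcd(2299, 133) = 19 dividing 684, divide through: 121m ≡ 36 (mod 7).
Since gcd(121, 7) = 1, m ≡ 36·(121)⁻¹ ≡ 4 (mod 7). Smallest non-negative: 4.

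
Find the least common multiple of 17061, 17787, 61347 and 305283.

118818280581

17061 = 3 · 11² · 47; 17787 = 3 · 7² · 11²; 61347 = 3 · 11² · 13²; 305283 = 3 · 11² · 29²
lcm takes max exponent of each prime: 3 · 7² · 11² · 13² · 29² · 47 = 118818280581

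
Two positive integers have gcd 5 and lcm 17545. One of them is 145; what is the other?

605

u·v = gcd·lcm = 5·17545 = 87725, so v = 87725/145 = 605.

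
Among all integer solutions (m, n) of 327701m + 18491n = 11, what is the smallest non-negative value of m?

Euclid: 327701 = 17·18491 + 13354; 18491 = 1·13354 + 5137; 13354 = 2·5137 + 3080; 5137 = 1·3080 + 2057; 3080 = 1·2057 + 1023; 2057 = 2·1023 + 11; 1023 = 93·11 + 0 → gcd = 11; 11 = 11·1.
Back-substitution yields 327701·(-18) + 18491·(319) = 11, so one solution is m = -18·1 = -18, n = 319·1 = 319.
Solutions in m differ by 18491/11 = 1681; the one in [0, 1681) is -18 mod 1681 = 1663.

1663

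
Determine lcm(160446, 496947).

160446 = 2 · 3 · 11² · 13 · 17; 496947 = 3 · 11² · 37²
max exponents: 2 · 3 · 11² · 13 · 17 · 37² = 219650574

219650574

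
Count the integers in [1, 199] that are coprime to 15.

15 = 3·5. Inclusion–exclusion on these primes:
199 − ⌊199/3⌋ − ⌊199/5⌋ + ⌊199/15⌋ = 107

107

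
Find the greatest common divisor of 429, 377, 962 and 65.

429 = 3 · 11 · 13; 377 = 13 · 29; 962 = 2 · 13 · 37; 65 = 5 · 13
gcd takes min exponent of each prime: 13 = 13

13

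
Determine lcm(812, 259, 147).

630924

lcm(812, 259) = 812·259/gcd = 210308/7 = 30044
lcm(30044, 147) = 30044·147/gcd = 4416468/7 = 630924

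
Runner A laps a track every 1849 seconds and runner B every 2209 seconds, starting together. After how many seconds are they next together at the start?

gcd first: 2209 = 1·1849 + 360; 1849 = 5·360 + 49; 360 = 7·49 + 17; 49 = 2·17 + 15; 17 = 1·15 + 2; 15 = 7·2 + 1; 2 = 2·1 + 0 → gcd = 1
lcm = 1849·2209/gcd = 4084441/1 = 4084441

4084441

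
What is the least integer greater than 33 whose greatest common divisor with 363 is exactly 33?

Multiples of 33 above 33: 33·2, 33·3, … . Need the cofactor coprime to 363/33 = 11.
Checking s = 2, 3, … the first with gcd(s, 11) = 1 is s = 2, giving 66.

66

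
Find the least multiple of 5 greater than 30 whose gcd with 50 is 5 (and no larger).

35

gcd(m, 50) = 5 forces 5 | m; write m = 5s. Then gcd(5s, 5·10) = 5·gcd(s, 10), so need gcd(s, 10) = 1.
5s > 30 gives s ≥ 7. The least s ≥ 7 coprime to 10 is 7, so m = 5·7 = 35.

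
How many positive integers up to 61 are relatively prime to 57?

57 = 3·19. Inclusion–exclusion on these primes:
61 − ⌊61/3⌋ − ⌊61/19⌋ + ⌊61/57⌋ = 39

39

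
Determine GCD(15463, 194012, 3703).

7

15463 = 7 · 47²; 194012 = 2² · 7 · 13² · 41; 3703 = 7 · 23²
gcd takes min exponent of each prime: 7 = 7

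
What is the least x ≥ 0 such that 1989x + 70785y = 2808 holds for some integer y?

37

Reduce mod 70785: 1989x ≡ 2808 (mod 70785). With g = gcd(1989, 70785) = 117 dividing 2808, divide through: 17x ≡ 24 (mod 605).
Since gcd(17, 605) = 1, x ≡ 24·(17)⁻¹ ≡ 37 (mod 605). Smallest non-negative: 37.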